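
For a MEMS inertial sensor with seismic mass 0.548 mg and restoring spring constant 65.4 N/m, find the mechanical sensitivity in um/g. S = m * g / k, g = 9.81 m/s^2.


Step 1: Convert mass: m = 0.548 mg = 5.48e-07 kg
Step 2: S = m * g / k = 5.48e-07 * 9.81 / 65.4
Step 3: S = 8.22e-08 m/g
Step 4: Convert to um/g: S = 0.082 um/g


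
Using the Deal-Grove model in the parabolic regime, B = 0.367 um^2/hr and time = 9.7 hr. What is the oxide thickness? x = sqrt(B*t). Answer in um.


Step 1: Compute B*t = 0.367 * 9.7 = 3.5599
Step 2: x = sqrt(3.5599)
x = 1.887 um


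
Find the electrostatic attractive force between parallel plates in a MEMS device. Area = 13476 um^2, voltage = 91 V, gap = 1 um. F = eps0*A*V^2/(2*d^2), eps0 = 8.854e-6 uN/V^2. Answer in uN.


Step 1: Identify parameters.
eps0 = 8.854e-6 uN/V^2, A = 13476 um^2, V = 91 V, d = 1 um
Step 2: Compute V^2 = 91^2 = 8281
Step 3: Compute d^2 = 1^2 = 1
Step 4: F = 0.5 * 8.854e-6 * 13476 * 8281 / 1
F = 494.03 uN


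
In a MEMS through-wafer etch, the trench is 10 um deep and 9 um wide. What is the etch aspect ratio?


Step 1: AR = depth / width
Step 2: AR = 10 / 9
AR = 1.1


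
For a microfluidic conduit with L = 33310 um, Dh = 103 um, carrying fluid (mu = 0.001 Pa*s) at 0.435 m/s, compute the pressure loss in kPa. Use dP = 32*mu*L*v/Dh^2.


Step 1: Convert to SI: L = 33310e-6 m, Dh = 103e-6 m
Step 2: dP = 32 * 0.001 * 33310e-6 * 0.435 / (103e-6)^2
Step 3: dP = 43705.83 Pa
Step 4: Convert to kPa: dP = 43.71 kPa


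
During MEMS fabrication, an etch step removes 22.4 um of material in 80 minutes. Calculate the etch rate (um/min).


Step 1: Etch rate = depth / time
Step 2: rate = 22.4 / 80
rate = 0.28 um/min


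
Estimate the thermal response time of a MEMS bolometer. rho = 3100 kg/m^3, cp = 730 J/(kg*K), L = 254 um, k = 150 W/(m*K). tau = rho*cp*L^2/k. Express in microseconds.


Step 1: Convert L to m: L = 254e-6 m
Step 2: L^2 = (254e-6)^2 = 6.4516e-08 m^2
Step 3: tau = 3100 * 730 * 6.4516e-08 / 150 = 9.7333139e-04 s
Step 4: Convert to microseconds (multiply by 1e6).
tau = 973.331 us


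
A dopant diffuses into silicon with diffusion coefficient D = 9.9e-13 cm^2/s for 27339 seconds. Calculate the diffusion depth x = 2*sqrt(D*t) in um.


Step 1: Compute D*t = 9.9e-13 * 27339 = 2.706561e-08 cm^2
Step 2: sqrt(D*t) = 1.6452e-04 cm
Step 3: x = 2 * 1.6452e-04 cm = 3.2904e-04 cm
Step 4: Convert to um (1 cm = 1e4 um): x = 3.29 um


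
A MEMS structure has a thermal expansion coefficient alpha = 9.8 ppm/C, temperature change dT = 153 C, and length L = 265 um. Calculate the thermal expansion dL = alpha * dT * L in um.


Step 1: Convert CTE: alpha = 9.8 ppm/C = 9.8e-6 /C
Step 2: dL = 9.8e-6 * 153 * 265
dL = 0.3973 um


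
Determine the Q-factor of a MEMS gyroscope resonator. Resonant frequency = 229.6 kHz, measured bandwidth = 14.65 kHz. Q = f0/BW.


Step 1: Q = f0 / bandwidth
Step 2: Q = 229.6 / 14.65
Q = 15.7


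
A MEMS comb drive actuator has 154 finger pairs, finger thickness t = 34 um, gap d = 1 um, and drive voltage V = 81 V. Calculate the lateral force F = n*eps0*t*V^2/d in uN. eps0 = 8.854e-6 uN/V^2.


Step 1: Parameters: n=154, eps0=8.854e-6 uN/V^2, t=34 um, V=81 V, d=1 um
Step 2: V^2 = 6561
Step 3: F = 154 * 8.854e-6 * 34 * 6561 / 1
F = 304.165 uN


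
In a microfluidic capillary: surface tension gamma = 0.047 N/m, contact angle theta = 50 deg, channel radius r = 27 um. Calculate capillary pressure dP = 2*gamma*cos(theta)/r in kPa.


Step 1: cos(50 deg) = 0.6428
Step 2: Convert r to m: r = 27e-6 m
Step 3: dP = 2 * 0.047 * 0.6428 / 27e-6 = 2237.9 Pa
Step 4: Convert Pa to kPa (divide by 1000).
dP = 2.24 kPa


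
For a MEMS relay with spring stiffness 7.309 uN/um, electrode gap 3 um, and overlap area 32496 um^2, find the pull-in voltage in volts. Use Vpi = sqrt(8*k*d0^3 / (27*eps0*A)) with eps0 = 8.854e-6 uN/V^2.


Step 1: Compute numerator: 8 * k * d0^3 = 8 * 7.309 * 3^3 = 1578.744
Step 2: Compute denominator: 27 * eps0 * A = 27 * 8.854e-6 * 32496 = 7.768429
Step 3: Vpi = sqrt(1578.744 / 7.768429)
Vpi = 14.26 V


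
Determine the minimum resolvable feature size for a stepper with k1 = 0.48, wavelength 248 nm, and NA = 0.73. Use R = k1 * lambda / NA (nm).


Step 1: Identify values: k1 = 0.48, lambda = 248 nm, NA = 0.73
Step 2: R = k1 * lambda / NA
R = 0.48 * 248 / 0.73
R = 163.1 nm


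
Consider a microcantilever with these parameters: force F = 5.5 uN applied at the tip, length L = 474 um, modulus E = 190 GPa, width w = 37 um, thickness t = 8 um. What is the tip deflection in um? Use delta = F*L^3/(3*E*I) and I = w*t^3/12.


Step 1: Calculate the second moment of area.
I = w * t^3 / 12 = 37 * 8^3 / 12 = 1578.6667 um^4
Step 2: Convert E to consistent units (1 GPa = 1000 uN/um^2).
E = 190 GPa = 190000 uN/um^2
Step 3: Calculate tip deflection.
delta = F * L^3 / (3 * E * I)
delta = 5.5 * 474^3 / (3 * 190000 * 1578.6667)
delta = 0.6509 um


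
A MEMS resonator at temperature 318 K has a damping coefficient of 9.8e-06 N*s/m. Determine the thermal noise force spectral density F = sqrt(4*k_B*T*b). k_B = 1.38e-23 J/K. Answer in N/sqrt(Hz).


Step 1: Compute 4 * k_B * T * b
= 4 * 1.38e-23 * 318 * 9.8e-06
= 1.7203e-25 N^2/Hz
Step 2: F_noise = sqrt(1.7203e-25)
F_noise = 4.15e-13 N/sqrt(Hz)


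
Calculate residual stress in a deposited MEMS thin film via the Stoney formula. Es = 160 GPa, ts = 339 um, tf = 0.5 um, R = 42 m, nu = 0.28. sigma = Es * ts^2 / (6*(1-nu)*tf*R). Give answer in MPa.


Step 1: Compute numerator: Es * ts^2 = 160 * 339^2 = 18387360 (GPa*um^2)
Step 2: Compute denominator (R in um): 6*(1-nu)*tf*R = 6*0.72*0.5*42e6 = 90720000.0 (um^2)
Step 3: sigma (GPa) = 18387360 / 90720000.0 = 2.02683e-01 GPa
Step 4: Convert to MPa (x1000): sigma = 202.7 MPa


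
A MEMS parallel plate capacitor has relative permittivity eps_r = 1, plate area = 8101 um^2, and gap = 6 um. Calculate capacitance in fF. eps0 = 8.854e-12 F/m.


Step 1: Convert area to m^2: A = 8101e-12 m^2
Step 2: Convert gap to m: d = 6e-6 m
Step 3: C = eps0 * eps_r * A / d
C = 8.854e-12 * 1 * 8101e-12 / 6e-6
Step 4: Convert to fF (multiply by 1e15).
C = 11.95 fF


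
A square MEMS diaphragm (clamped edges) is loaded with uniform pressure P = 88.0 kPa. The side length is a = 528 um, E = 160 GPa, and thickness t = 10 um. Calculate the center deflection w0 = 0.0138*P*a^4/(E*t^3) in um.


Step 1: Convert pressure to compatible units (E is in GPa, so P in GPa).
P = 88.0 kPa = 88.0e-6 GPa
Step 2: Compute numerator: 0.0138 * P * a^4.
a^4 = 528^4 = 77720518656
numerator = 0.0138 * 88.0e-6 * 77720518656 = 9.43838e+04
Step 3: Compute denominator: E * t^3 = 160 * 10^3 = 160000
Step 4: w0 = numerator / denominator = 9.43838e+04 / 160000 = 0.5899 um


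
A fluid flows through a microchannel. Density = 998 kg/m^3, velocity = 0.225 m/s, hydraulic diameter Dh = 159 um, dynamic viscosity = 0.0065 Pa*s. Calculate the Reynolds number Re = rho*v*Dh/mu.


Step 1: Convert Dh to meters: Dh = 159e-6 m
Step 2: Re = rho * v * Dh / mu
Re = 998 * 0.225 * 159e-6 / 0.0065
Re = 5.493


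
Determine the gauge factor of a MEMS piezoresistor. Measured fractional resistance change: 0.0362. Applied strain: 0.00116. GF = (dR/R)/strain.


Step 1: Identify values.
dR/R = 0.0362, strain = 0.00116
Step 2: GF = (dR/R) / strain = 0.0362 / 0.00116
GF = 31.2


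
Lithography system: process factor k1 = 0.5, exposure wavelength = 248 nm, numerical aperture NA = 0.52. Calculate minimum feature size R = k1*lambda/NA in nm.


Step 1: Identify values: k1 = 0.5, lambda = 248 nm, NA = 0.52
Step 2: R = k1 * lambda / NA
R = 0.5 * 248 / 0.52
R = 238.5 nm


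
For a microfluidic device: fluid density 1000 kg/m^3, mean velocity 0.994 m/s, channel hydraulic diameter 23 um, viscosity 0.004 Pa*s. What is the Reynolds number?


Step 1: Convert Dh to meters: Dh = 23e-6 m
Step 2: Re = rho * v * Dh / mu
Re = 1000 * 0.994 * 23e-6 / 0.004
Re = 5.716


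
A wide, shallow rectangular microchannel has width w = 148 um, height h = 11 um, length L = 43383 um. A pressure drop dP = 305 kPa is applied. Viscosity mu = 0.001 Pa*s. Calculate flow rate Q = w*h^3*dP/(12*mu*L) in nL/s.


Step 1: Convert all dimensions to SI (meters).
w = 148e-6 m, h = 11e-6 m, L = 43383e-6 m, dP = 305e3 Pa
Step 2: Q = w * h^3 * dP / (12 * mu * L)
Q = 148e-6 * (11e-6)^3 * 305e3 / (12 * 0.001 * 43383e-6) = 1.1540876e-10 m^3/s
Step 3: Convert Q from m^3/s to nL/s (1 m^3 = 1e12 nL, so multiply by 1e12).
Q = 115.409 nL/s


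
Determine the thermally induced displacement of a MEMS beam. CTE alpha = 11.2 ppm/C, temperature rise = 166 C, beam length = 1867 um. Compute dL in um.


Step 1: Convert CTE: alpha = 11.2 ppm/C = 11.2e-6 /C
Step 2: dL = 11.2e-6 * 166 * 1867
dL = 3.4711 um


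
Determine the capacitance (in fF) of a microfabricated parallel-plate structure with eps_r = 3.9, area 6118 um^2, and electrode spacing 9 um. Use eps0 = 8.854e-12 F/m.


Step 1: Convert area to m^2: A = 6118e-12 m^2
Step 2: Convert gap to m: d = 9e-6 m
Step 3: C = eps0 * eps_r * A / d
C = 8.854e-12 * 3.9 * 6118e-12 / 9e-6
Step 4: Convert to fF (multiply by 1e15).
C = 23.47 fF


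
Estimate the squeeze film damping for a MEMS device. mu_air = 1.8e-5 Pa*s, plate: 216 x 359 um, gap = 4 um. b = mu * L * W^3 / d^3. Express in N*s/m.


Step 1: Convert to SI.
L = 216e-6 m, W = 359e-6 m, d = 4e-6 m
Step 2: W^3 = (359e-6)^3 = 4.63e-11 m^3
Step 3: d^3 = (4e-6)^3 = 6.40e-17 m^3
Step 4: b = 1.8e-5 * 216e-6 * 4.63e-11 / 6.40e-17
b = 2.81e-03 N*s/m


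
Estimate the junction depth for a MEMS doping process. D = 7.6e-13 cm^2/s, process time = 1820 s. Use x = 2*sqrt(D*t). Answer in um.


Step 1: Compute D*t = 7.6e-13 * 1820 = 1.3832e-09 cm^2
Step 2: sqrt(D*t) = 3.7191e-05 cm
Step 3: x = 2 * 3.7191e-05 cm = 7.4382e-05 cm
Step 4: Convert to um (1 cm = 1e4 um): x = 0.744 um


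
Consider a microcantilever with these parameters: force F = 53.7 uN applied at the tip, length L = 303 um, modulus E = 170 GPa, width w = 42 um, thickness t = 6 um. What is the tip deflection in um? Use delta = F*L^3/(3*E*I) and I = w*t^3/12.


Step 1: Calculate the second moment of area.
I = w * t^3 / 12 = 42 * 6^3 / 12 = 756.0 um^4
Step 2: Convert E to consistent units (1 GPa = 1000 uN/um^2).
E = 170 GPa = 170000 uN/um^2
Step 3: Calculate tip deflection.
delta = F * L^3 / (3 * E * I)
delta = 53.7 * 303^3 / (3 * 170000 * 756.0)
delta = 3.8745 um


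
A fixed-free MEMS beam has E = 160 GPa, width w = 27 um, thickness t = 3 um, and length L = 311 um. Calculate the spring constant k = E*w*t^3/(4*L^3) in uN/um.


Step 1: Convert E to consistent units (1 GPa = 1000 uN/um^2).
E = 160 GPa = 160000 uN/um^2
Step 2: Compute t^3 = 3^3 = 27
Step 3: Compute L^3 = 311^3 = 30080231
Step 4: k = 160000 * 27 * 27 / (4 * 30080231)
k = 0.9694 uN/um


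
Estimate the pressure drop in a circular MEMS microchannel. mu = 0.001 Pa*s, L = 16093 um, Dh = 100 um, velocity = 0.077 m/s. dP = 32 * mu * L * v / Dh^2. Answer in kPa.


Step 1: Convert to SI: L = 16093e-6 m, Dh = 100e-6 m
Step 2: dP = 32 * 0.001 * 16093e-6 * 0.077 / (100e-6)^2
Step 3: dP = 3965.32 Pa
Step 4: Convert to kPa: dP = 3.97 kPa


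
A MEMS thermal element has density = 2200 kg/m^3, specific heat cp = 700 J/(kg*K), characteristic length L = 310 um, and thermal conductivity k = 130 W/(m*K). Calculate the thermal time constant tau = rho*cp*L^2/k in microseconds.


Step 1: Convert L to m: L = 310e-6 m
Step 2: L^2 = (310e-6)^2 = 9.61e-08 m^2
Step 3: tau = 2200 * 700 * 9.61e-08 / 130 = 1.13841538e-03 s
Step 4: Convert to microseconds (multiply by 1e6).
tau = 1138.415 us


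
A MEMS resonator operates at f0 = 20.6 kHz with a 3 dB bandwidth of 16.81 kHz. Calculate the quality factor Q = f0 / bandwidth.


Step 1: Q = f0 / bandwidth
Step 2: Q = 20.6 / 16.81
Q = 1.2


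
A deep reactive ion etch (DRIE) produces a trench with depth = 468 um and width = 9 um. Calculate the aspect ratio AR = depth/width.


Step 1: AR = depth / width
Step 2: AR = 468 / 9
AR = 52.0


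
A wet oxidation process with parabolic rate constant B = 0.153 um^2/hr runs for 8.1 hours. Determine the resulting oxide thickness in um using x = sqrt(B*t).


Step 1: Compute B*t = 0.153 * 8.1 = 1.2393
Step 2: x = sqrt(1.2393)
x = 1.113 um


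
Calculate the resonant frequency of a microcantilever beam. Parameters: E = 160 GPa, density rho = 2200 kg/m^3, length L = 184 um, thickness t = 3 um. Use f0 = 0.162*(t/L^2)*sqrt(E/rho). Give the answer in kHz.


Step 1: Convert units to SI.
t_SI = 3e-6 m, L_SI = 184e-6 m
Step 2: Calculate sqrt(E/rho).
sqrt(160e9 / 2200) = 8528.03 m/s
Step 3: Compute f0.
f0 = 0.162 * 3e-6 / (184e-6)^2 * 8528.03 = 122419.1 Hz = 122.42 kHz


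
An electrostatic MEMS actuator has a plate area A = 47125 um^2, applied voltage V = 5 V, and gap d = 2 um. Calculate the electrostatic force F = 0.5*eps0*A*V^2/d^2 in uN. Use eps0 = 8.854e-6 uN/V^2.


Step 1: Identify parameters.
eps0 = 8.854e-6 uN/V^2, A = 47125 um^2, V = 5 V, d = 2 um
Step 2: Compute V^2 = 5^2 = 25
Step 3: Compute d^2 = 2^2 = 4
Step 4: F = 0.5 * 8.854e-6 * 47125 * 25 / 4
F = 1.304 uN


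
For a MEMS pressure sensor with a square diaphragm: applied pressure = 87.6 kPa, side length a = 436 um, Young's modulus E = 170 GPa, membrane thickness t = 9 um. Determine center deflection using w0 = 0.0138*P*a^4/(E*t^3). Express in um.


Step 1: Convert pressure to compatible units (E is in GPa, so P in GPa).
P = 87.6 kPa = 87.6e-6 GPa
Step 2: Compute numerator: 0.0138 * P * a^4.
a^4 = 436^4 = 36136489216
numerator = 0.0138 * 87.6e-6 * 36136489216 = 4.36847e+04
Step 3: Compute denominator: E * t^3 = 170 * 9^3 = 123930
Step 4: w0 = numerator / denominator = 4.36847e+04 / 123930 = 0.3525 um


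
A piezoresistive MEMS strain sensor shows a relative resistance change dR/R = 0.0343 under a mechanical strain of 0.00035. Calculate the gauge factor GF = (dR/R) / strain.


Step 1: Identify values.
dR/R = 0.0343, strain = 0.00035
Step 2: GF = (dR/R) / strain = 0.0343 / 0.00035
GF = 98.0


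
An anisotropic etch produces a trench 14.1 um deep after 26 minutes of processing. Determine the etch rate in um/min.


Step 1: Etch rate = depth / time
Step 2: rate = 14.1 / 26
rate = 0.542 um/min


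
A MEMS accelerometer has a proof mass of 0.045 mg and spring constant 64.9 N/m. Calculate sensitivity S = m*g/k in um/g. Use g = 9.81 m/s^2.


Step 1: Convert mass: m = 0.045 mg = 4.50e-08 kg
Step 2: S = m * g / k = 4.50e-08 * 9.81 / 64.9
Step 3: S = 6.80e-09 m/g
Step 4: Convert to um/g: S = 0.007 um/g


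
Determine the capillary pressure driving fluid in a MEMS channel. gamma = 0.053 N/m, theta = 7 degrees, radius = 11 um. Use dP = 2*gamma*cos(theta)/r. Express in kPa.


Step 1: cos(7 deg) = 0.9925
Step 2: Convert r to m: r = 11e-6 m
Step 3: dP = 2 * 0.053 * 0.9925 / 11e-6 = 9564.1 Pa
Step 4: Convert Pa to kPa (divide by 1000).
dP = 9.56 kPa


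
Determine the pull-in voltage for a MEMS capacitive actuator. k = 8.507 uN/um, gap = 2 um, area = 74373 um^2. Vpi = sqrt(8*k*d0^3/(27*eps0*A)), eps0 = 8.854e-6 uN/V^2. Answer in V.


Step 1: Compute numerator: 8 * k * d0^3 = 8 * 8.507 * 2^3 = 544.448
Step 2: Compute denominator: 27 * eps0 * A = 27 * 8.854e-6 * 74373 = 17.779461
Step 3: Vpi = sqrt(544.448 / 17.779461)
Vpi = 5.53 V


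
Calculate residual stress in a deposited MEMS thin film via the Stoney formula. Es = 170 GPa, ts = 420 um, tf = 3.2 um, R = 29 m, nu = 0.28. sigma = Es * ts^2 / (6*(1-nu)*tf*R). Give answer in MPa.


Step 1: Compute numerator: Es * ts^2 = 170 * 420^2 = 29988000 (GPa*um^2)
Step 2: Compute denominator (R in um): 6*(1-nu)*tf*R = 6*0.72*3.2*29e6 = 400896000.0 (um^2)
Step 3: sigma (GPa) = 29988000 / 400896000.0 = 7.4802e-02 GPa
Step 4: Convert to MPa (x1000): sigma = 74.8 MPa


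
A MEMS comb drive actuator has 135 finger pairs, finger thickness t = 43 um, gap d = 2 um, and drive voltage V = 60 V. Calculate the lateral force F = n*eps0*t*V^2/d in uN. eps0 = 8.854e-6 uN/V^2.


Step 1: Parameters: n=135, eps0=8.854e-6 uN/V^2, t=43 um, V=60 V, d=2 um
Step 2: V^2 = 3600
Step 3: F = 135 * 8.854e-6 * 43 * 3600 / 2
F = 92.515 uN


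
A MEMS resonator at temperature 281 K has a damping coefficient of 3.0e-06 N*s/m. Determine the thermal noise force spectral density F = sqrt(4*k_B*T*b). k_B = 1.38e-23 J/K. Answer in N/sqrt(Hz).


Step 1: Compute 4 * k_B * T * b
= 4 * 1.38e-23 * 281 * 3.0e-06
= 4.6534e-26 N^2/Hz
Step 2: F_noise = sqrt(4.6534e-26)
F_noise = 2.16e-13 N/sqrt(Hz)


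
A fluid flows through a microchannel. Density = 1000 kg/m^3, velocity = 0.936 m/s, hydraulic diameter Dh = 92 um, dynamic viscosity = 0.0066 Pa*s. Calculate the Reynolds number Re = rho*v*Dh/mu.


Step 1: Convert Dh to meters: Dh = 92e-6 m
Step 2: Re = rho * v * Dh / mu
Re = 1000 * 0.936 * 92e-6 / 0.0066
Re = 13.047


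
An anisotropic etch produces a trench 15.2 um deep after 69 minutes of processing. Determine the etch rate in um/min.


Step 1: Etch rate = depth / time
Step 2: rate = 15.2 / 69
rate = 0.22 um/min


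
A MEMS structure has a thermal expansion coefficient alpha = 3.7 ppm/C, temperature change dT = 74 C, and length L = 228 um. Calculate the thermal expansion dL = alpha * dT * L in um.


Step 1: Convert CTE: alpha = 3.7 ppm/C = 3.7e-6 /C
Step 2: dL = 3.7e-6 * 74 * 228
dL = 0.0624 um


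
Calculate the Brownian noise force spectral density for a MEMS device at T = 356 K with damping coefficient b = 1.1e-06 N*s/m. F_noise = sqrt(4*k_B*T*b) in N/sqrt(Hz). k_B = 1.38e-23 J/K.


Step 1: Compute 4 * k_B * T * b
= 4 * 1.38e-23 * 356 * 1.1e-06
= 2.1616e-26 N^2/Hz
Step 2: F_noise = sqrt(2.1616e-26)
F_noise = 1.47e-13 N/sqrt(Hz)


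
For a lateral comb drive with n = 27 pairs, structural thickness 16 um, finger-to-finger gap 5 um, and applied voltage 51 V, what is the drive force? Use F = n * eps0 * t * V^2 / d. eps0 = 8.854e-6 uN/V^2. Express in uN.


Step 1: Parameters: n=27, eps0=8.854e-6 uN/V^2, t=16 um, V=51 V, d=5 um
Step 2: V^2 = 2601
Step 3: F = 27 * 8.854e-6 * 16 * 2601 / 5
F = 1.99 uN


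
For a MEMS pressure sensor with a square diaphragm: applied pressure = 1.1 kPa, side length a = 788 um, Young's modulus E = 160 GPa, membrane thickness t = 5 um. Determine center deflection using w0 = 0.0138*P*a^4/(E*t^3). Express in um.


Step 1: Convert pressure to compatible units (E is in GPa, so P in GPa).
P = 1.1 kPa = 1.1e-6 GPa
Step 2: Compute numerator: 0.0138 * P * a^4.
a^4 = 788^4 = 385571451136
numerator = 0.0138 * 1.1e-6 * 385571451136 = 5.85297e+03
Step 3: Compute denominator: E * t^3 = 160 * 5^3 = 20000
Step 4: w0 = numerator / denominator = 5.85297e+03 / 20000 = 0.2926 um


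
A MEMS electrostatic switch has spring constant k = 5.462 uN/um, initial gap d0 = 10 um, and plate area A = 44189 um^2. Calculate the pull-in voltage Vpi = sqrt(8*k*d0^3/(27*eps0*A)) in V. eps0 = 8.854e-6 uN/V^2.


Step 1: Compute numerator: 8 * k * d0^3 = 8 * 5.462 * 10^3 = 43696.0
Step 2: Compute denominator: 27 * eps0 * A = 27 * 8.854e-6 * 44189 = 10.563734
Step 3: Vpi = sqrt(43696.0 / 10.563734)
Vpi = 64.31 V


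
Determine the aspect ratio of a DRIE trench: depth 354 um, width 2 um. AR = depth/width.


Step 1: AR = depth / width
Step 2: AR = 354 / 2
AR = 177.0


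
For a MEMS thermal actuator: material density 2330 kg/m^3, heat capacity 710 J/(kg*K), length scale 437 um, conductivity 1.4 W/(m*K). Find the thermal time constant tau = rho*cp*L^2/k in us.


Step 1: Convert L to m: L = 437e-6 m
Step 2: L^2 = (437e-6)^2 = 1.90969e-07 m^2
Step 3: tau = 2330 * 710 * 1.90969e-07 / 1.4 = 2.2565715479e-01 s
Step 4: Convert to microseconds (multiply by 1e6).
tau = 225657.155 us


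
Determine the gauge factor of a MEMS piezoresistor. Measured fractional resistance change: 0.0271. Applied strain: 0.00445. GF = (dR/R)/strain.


Step 1: Identify values.
dR/R = 0.0271, strain = 0.00445
Step 2: GF = (dR/R) / strain = 0.0271 / 0.00445
GF = 6.1


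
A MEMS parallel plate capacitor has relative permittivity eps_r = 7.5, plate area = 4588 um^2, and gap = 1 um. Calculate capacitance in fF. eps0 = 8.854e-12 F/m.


Step 1: Convert area to m^2: A = 4588e-12 m^2
Step 2: Convert gap to m: d = 1e-6 m
Step 3: C = eps0 * eps_r * A / d
C = 8.854e-12 * 7.5 * 4588e-12 / 1e-6
Step 4: Convert to fF (multiply by 1e15).
C = 304.67 fF


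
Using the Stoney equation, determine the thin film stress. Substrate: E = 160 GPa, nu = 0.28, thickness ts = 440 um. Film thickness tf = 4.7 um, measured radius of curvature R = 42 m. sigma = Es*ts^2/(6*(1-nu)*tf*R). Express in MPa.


Step 1: Compute numerator: Es * ts^2 = 160 * 440^2 = 30976000 (GPa*um^2)
Step 2: Compute denominator (R in um): 6*(1-nu)*tf*R = 6*0.72*4.7*42e6 = 852768000.0 (um^2)
Step 3: sigma (GPa) = 30976000 / 852768000.0 = 3.6324e-02 GPa
Step 4: Convert to MPa (x1000): sigma = 36.3 MPa


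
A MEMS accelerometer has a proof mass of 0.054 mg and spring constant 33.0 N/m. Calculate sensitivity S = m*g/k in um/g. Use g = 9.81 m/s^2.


Step 1: Convert mass: m = 0.054 mg = 5.40e-08 kg
Step 2: S = m * g / k = 5.40e-08 * 9.81 / 33.0
Step 3: S = 1.61e-08 m/g
Step 4: Convert to um/g: S = 0.016 um/g


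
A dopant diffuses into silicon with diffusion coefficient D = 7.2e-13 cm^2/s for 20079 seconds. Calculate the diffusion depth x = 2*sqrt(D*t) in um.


Step 1: Compute D*t = 7.2e-13 * 20079 = 1.445688e-08 cm^2
Step 2: sqrt(D*t) = 1.20237e-04 cm
Step 3: x = 2 * 1.20237e-04 cm = 2.40474e-04 cm
Step 4: Convert to um (1 cm = 1e4 um): x = 2.405 um


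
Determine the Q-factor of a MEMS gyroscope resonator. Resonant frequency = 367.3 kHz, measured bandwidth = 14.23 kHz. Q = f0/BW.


Step 1: Q = f0 / bandwidth
Step 2: Q = 367.3 / 14.23
Q = 25.8


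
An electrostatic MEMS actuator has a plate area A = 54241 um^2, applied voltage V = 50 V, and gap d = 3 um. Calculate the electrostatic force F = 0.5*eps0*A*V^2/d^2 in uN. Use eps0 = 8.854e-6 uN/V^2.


Step 1: Identify parameters.
eps0 = 8.854e-6 uN/V^2, A = 54241 um^2, V = 50 V, d = 3 um
Step 2: Compute V^2 = 50^2 = 2500
Step 3: Compute d^2 = 3^2 = 9
Step 4: F = 0.5 * 8.854e-6 * 54241 * 2500 / 9
F = 66.701 uN


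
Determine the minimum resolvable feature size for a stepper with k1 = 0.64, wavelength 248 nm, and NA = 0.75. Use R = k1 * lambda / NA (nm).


Step 1: Identify values: k1 = 0.64, lambda = 248 nm, NA = 0.75
Step 2: R = k1 * lambda / NA
R = 0.64 * 248 / 0.75
R = 211.6 nm


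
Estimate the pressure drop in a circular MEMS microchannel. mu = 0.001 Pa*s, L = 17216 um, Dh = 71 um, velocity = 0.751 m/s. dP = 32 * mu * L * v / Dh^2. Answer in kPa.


Step 1: Convert to SI: L = 17216e-6 m, Dh = 71e-6 m
Step 2: dP = 32 * 0.001 * 17216e-6 * 0.751 / (71e-6)^2
Step 3: dP = 82073.98 Pa
Step 4: Convert to kPa: dP = 82.07 kPa


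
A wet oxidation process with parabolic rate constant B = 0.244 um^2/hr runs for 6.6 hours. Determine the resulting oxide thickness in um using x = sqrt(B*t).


Step 1: Compute B*t = 0.244 * 6.6 = 1.6104
Step 2: x = sqrt(1.6104)
x = 1.269 um


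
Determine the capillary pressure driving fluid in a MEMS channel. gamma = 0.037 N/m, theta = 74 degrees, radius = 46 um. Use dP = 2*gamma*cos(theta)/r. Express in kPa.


Step 1: cos(74 deg) = 0.2756
Step 2: Convert r to m: r = 46e-6 m
Step 3: dP = 2 * 0.037 * 0.2756 / 46e-6 = 443.4 Pa
Step 4: Convert Pa to kPa (divide by 1000).
dP = 0.44 kPa


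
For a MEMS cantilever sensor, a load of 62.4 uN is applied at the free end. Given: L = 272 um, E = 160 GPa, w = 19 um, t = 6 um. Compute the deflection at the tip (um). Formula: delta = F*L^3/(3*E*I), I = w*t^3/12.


Step 1: Calculate the second moment of area.
I = w * t^3 / 12 = 19 * 6^3 / 12 = 342.0 um^4
Step 2: Convert E to consistent units (1 GPa = 1000 uN/um^2).
E = 160 GPa = 160000 uN/um^2
Step 3: Calculate tip deflection.
delta = F * L^3 / (3 * E * I)
delta = 62.4 * 272^3 / (3 * 160000 * 342.0)
delta = 7.6493 um


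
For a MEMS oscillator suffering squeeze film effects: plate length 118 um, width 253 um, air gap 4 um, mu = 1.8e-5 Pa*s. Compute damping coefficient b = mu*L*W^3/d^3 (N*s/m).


Step 1: Convert to SI.
L = 118e-6 m, W = 253e-6 m, d = 4e-6 m
Step 2: W^3 = (253e-6)^3 = 1.62e-11 m^3
Step 3: d^3 = (4e-6)^3 = 6.40e-17 m^3
Step 4: b = 1.8e-5 * 118e-6 * 1.62e-11 / 6.40e-17
b = 5.37e-04 N*s/m


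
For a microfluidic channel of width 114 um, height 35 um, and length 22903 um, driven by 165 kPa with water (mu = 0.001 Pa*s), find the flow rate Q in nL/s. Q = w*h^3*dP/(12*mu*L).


Step 1: Convert all dimensions to SI (meters).
w = 114e-6 m, h = 35e-6 m, L = 22903e-6 m, dP = 165e3 Pa
Step 2: Q = w * h^3 * dP / (12 * mu * L)
Q = 114e-6 * (35e-6)^3 * 165e3 / (12 * 0.001 * 22903e-6) = 2.9344e-09 m^3/s
Step 3: Convert Q from m^3/s to nL/s (1 m^3 = 1e12 nL, so multiply by 1e12).
Q = 2934.4 nL/s


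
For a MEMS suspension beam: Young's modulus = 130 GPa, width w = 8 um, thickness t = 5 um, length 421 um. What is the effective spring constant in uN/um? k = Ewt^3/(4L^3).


Step 1: Convert E to consistent units (1 GPa = 1000 uN/um^2).
E = 130 GPa = 130000 uN/um^2
Step 2: Compute t^3 = 5^3 = 125
Step 3: Compute L^3 = 421^3 = 74618461
Step 4: k = 130000 * 8 * 125 / (4 * 74618461)
k = 0.4355 uN/um


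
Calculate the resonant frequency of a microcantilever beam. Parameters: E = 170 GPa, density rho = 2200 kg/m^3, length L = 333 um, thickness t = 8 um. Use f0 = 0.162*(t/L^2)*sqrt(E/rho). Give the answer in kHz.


Step 1: Convert units to SI.
t_SI = 8e-6 m, L_SI = 333e-6 m
Step 2: Calculate sqrt(E/rho).
sqrt(170e9 / 2200) = 8790.49 m/s
Step 3: Compute f0.
f0 = 0.162 * 8e-6 / (333e-6)^2 * 8790.49 = 102737.6 Hz = 102.74 kHz


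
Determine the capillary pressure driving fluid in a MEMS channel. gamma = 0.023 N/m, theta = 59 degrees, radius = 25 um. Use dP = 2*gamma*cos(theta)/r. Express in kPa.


Step 1: cos(59 deg) = 0.515
Step 2: Convert r to m: r = 25e-6 m
Step 3: dP = 2 * 0.023 * 0.515 / 25e-6 = 947.6 Pa
Step 4: Convert Pa to kPa (divide by 1000).
dP = 0.95 kPa


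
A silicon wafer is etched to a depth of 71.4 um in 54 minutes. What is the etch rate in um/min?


Step 1: Etch rate = depth / time
Step 2: rate = 71.4 / 54
rate = 1.322 um/min


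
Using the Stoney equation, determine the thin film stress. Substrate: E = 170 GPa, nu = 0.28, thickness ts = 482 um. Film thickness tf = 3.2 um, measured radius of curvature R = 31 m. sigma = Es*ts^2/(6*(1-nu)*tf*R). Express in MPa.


Step 1: Compute numerator: Es * ts^2 = 170 * 482^2 = 39495080 (GPa*um^2)
Step 2: Compute denominator (R in um): 6*(1-nu)*tf*R = 6*0.72*3.2*31e6 = 428544000.0 (um^2)
Step 3: sigma (GPa) = 39495080 / 428544000.0 = 9.2161e-02 GPa
Step 4: Convert to MPa (x1000): sigma = 92.2 MPa


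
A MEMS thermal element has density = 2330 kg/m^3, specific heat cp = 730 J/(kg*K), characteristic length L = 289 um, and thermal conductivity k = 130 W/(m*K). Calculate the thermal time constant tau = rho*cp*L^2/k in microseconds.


Step 1: Convert L to m: L = 289e-6 m
Step 2: L^2 = (289e-6)^2 = 8.3521e-08 m^2
Step 3: tau = 2330 * 730 * 8.3521e-08 / 130 = 1.09277591e-03 s
Step 4: Convert to microseconds (multiply by 1e6).
tau = 1092.776 us


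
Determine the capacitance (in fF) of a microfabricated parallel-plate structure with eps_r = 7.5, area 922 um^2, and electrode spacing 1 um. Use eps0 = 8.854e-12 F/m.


Step 1: Convert area to m^2: A = 922e-12 m^2
Step 2: Convert gap to m: d = 1e-6 m
Step 3: C = eps0 * eps_r * A / d
C = 8.854e-12 * 7.5 * 922e-12 / 1e-6
Step 4: Convert to fF (multiply by 1e15).
C = 61.23 fF


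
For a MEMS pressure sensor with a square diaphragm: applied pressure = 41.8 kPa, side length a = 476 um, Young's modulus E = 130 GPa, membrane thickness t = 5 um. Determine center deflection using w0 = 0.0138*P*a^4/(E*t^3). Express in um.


Step 1: Convert pressure to compatible units (E is in GPa, so P in GPa).
P = 41.8 kPa = 41.8e-6 GPa
Step 2: Compute numerator: 0.0138 * P * a^4.
a^4 = 476^4 = 51336683776
numerator = 0.0138 * 41.8e-6 * 51336683776 = 2.961305e+04
Step 3: Compute denominator: E * t^3 = 130 * 5^3 = 16250
Step 4: w0 = numerator / denominator = 2.961305e+04 / 16250 = 1.8223 um


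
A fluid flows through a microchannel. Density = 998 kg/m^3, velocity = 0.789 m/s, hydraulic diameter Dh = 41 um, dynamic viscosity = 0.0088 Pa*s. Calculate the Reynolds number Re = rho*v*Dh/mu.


Step 1: Convert Dh to meters: Dh = 41e-6 m
Step 2: Re = rho * v * Dh / mu
Re = 998 * 0.789 * 41e-6 / 0.0088
Re = 3.669


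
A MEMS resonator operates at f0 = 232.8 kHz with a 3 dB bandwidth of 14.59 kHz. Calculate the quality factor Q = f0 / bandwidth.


Step 1: Q = f0 / bandwidth
Step 2: Q = 232.8 / 14.59
Q = 16.0


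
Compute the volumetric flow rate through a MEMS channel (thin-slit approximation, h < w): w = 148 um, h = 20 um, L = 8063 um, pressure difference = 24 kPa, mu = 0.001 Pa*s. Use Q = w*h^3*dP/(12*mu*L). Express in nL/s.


Step 1: Convert all dimensions to SI (meters).
w = 148e-6 m, h = 20e-6 m, L = 8063e-6 m, dP = 24e3 Pa
Step 2: Q = w * h^3 * dP / (12 * mu * L)
Q = 148e-6 * (20e-6)^3 * 24e3 / (12 * 0.001 * 8063e-6) = 2.9368721e-10 m^3/s
Step 3: Convert Q from m^3/s to nL/s (1 m^3 = 1e12 nL, so multiply by 1e12).
Q = 293.687 nL/s


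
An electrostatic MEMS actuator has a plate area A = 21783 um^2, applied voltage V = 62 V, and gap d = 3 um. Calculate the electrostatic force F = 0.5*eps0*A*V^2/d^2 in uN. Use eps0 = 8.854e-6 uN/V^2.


Step 1: Identify parameters.
eps0 = 8.854e-6 uN/V^2, A = 21783 um^2, V = 62 V, d = 3 um
Step 2: Compute V^2 = 62^2 = 3844
Step 3: Compute d^2 = 3^2 = 9
Step 4: F = 0.5 * 8.854e-6 * 21783 * 3844 / 9
F = 41.188 uN


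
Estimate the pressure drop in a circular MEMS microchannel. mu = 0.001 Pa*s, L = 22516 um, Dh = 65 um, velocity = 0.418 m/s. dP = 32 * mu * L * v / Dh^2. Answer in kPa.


Step 1: Convert to SI: L = 22516e-6 m, Dh = 65e-6 m
Step 2: dP = 32 * 0.001 * 22516e-6 * 0.418 / (65e-6)^2
Step 3: dP = 71283.79 Pa
Step 4: Convert to kPa: dP = 71.28 kPa


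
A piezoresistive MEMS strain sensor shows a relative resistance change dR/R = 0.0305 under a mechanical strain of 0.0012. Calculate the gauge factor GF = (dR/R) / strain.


Step 1: Identify values.
dR/R = 0.0305, strain = 0.0012
Step 2: GF = (dR/R) / strain = 0.0305 / 0.0012
GF = 25.4


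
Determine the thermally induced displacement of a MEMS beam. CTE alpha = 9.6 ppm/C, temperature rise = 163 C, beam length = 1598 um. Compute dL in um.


Step 1: Convert CTE: alpha = 9.6 ppm/C = 9.6e-6 /C
Step 2: dL = 9.6e-6 * 163 * 1598
dL = 2.5006 um


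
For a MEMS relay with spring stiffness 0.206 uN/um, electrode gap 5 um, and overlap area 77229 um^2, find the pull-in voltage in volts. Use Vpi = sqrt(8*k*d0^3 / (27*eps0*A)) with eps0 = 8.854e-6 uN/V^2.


Step 1: Compute numerator: 8 * k * d0^3 = 8 * 0.206 * 5^3 = 206.0
Step 2: Compute denominator: 27 * eps0 * A = 27 * 8.854e-6 * 77229 = 18.46221
Step 3: Vpi = sqrt(206.0 / 18.46221)
Vpi = 3.34 V


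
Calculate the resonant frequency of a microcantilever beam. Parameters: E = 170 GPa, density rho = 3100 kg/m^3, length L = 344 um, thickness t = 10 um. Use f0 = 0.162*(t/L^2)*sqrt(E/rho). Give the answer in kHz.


Step 1: Convert units to SI.
t_SI = 10e-6 m, L_SI = 344e-6 m
Step 2: Calculate sqrt(E/rho).
sqrt(170e9 / 3100) = 7405.32 m/s
Step 3: Compute f0.
f0 = 0.162 * 10e-6 / (344e-6)^2 * 7405.32 = 101377.6 Hz = 101.38 kHz


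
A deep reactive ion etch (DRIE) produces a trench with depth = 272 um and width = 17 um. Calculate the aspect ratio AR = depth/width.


Step 1: AR = depth / width
Step 2: AR = 272 / 17
AR = 16.0


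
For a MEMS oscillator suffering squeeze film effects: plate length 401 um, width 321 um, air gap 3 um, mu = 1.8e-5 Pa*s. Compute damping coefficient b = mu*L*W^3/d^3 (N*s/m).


Step 1: Convert to SI.
L = 401e-6 m, W = 321e-6 m, d = 3e-6 m
Step 2: W^3 = (321e-6)^3 = 3.31e-11 m^3
Step 3: d^3 = (3e-6)^3 = 2.70e-17 m^3
Step 4: b = 1.8e-5 * 401e-6 * 3.31e-11 / 2.70e-17
b = 8.84e-03 N*s/m


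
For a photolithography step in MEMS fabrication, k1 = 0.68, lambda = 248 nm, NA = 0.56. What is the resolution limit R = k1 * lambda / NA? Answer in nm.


Step 1: Identify values: k1 = 0.68, lambda = 248 nm, NA = 0.56
Step 2: R = k1 * lambda / NA
R = 0.68 * 248 / 0.56
R = 301.1 nm


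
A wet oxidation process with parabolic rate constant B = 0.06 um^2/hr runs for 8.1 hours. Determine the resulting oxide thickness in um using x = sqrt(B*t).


Step 1: Compute B*t = 0.06 * 8.1 = 0.486
Step 2: x = sqrt(0.486)
x = 0.697 um


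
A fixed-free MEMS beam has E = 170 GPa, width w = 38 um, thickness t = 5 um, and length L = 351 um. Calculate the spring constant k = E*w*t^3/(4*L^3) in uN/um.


Step 1: Convert E to consistent units (1 GPa = 1000 uN/um^2).
E = 170 GPa = 170000 uN/um^2
Step 2: Compute t^3 = 5^3 = 125
Step 3: Compute L^3 = 351^3 = 43243551
Step 4: k = 170000 * 38 * 125 / (4 * 43243551)
k = 4.6683 uN/um


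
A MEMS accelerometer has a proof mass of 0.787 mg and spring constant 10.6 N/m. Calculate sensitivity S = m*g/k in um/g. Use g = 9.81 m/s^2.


Step 1: Convert mass: m = 0.787 mg = 7.87e-07 kg
Step 2: S = m * g / k = 7.87e-07 * 9.81 / 10.6
Step 3: S = 7.28e-07 m/g
Step 4: Convert to um/g: S = 0.728 um/g


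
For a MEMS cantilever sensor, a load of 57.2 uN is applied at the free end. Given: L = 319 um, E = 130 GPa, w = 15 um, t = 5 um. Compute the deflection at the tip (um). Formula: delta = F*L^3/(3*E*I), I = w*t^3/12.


Step 1: Calculate the second moment of area.
I = w * t^3 / 12 = 15 * 5^3 / 12 = 156.25 um^4
Step 2: Convert E to consistent units (1 GPa = 1000 uN/um^2).
E = 130 GPa = 130000 uN/um^2
Step 3: Calculate tip deflection.
delta = F * L^3 / (3 * E * I)
delta = 57.2 * 319^3 / (3 * 130000 * 156.25)
delta = 30.4708 um


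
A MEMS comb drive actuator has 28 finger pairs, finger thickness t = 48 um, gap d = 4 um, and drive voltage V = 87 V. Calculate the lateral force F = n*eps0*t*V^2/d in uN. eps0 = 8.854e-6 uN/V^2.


Step 1: Parameters: n=28, eps0=8.854e-6 uN/V^2, t=48 um, V=87 V, d=4 um
Step 2: V^2 = 7569
Step 3: F = 28 * 8.854e-6 * 48 * 7569 / 4
F = 22.517 uN


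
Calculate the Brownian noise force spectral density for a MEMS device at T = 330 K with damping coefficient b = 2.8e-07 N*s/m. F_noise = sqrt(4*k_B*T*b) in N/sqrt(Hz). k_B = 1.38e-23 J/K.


Step 1: Compute 4 * k_B * T * b
= 4 * 1.38e-23 * 330 * 2.8e-07
= 5.1005e-27 N^2/Hz
Step 2: F_noise = sqrt(5.1005e-27)
F_noise = 7.14e-14 N/sqrt(Hz)


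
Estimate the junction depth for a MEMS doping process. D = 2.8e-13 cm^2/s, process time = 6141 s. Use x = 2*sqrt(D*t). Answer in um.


Step 1: Compute D*t = 2.8e-13 * 6141 = 1.71948e-09 cm^2
Step 2: sqrt(D*t) = 4.1467e-05 cm
Step 3: x = 2 * 4.1467e-05 cm = 8.2934e-05 cm
Step 4: Convert to um (1 cm = 1e4 um): x = 0.829 um


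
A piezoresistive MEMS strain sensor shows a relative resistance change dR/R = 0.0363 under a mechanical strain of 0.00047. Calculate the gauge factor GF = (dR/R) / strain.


Step 1: Identify values.
dR/R = 0.0363, strain = 0.00047
Step 2: GF = (dR/R) / strain = 0.0363 / 0.00047
GF = 77.2


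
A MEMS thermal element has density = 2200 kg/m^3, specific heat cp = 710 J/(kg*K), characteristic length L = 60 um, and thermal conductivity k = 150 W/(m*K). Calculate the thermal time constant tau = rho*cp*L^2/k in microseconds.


Step 1: Convert L to m: L = 60e-6 m
Step 2: L^2 = (60e-6)^2 = 3.6e-09 m^2
Step 3: tau = 2200 * 710 * 3.6e-09 / 150 = 3.7488e-05 s
Step 4: Convert to microseconds (multiply by 1e6).
tau = 37.488 us


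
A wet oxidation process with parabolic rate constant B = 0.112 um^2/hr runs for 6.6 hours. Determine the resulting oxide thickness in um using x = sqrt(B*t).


Step 1: Compute B*t = 0.112 * 6.6 = 0.7392
Step 2: x = sqrt(0.7392)
x = 0.86 um


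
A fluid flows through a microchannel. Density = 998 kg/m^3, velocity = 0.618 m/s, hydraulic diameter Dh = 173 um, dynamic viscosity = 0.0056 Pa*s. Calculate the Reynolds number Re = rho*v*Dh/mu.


Step 1: Convert Dh to meters: Dh = 173e-6 m
Step 2: Re = rho * v * Dh / mu
Re = 998 * 0.618 * 173e-6 / 0.0056
Re = 19.054


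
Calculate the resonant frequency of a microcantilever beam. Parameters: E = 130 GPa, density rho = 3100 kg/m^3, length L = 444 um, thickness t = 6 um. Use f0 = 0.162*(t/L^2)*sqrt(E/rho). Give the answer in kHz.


Step 1: Convert units to SI.
t_SI = 6e-6 m, L_SI = 444e-6 m
Step 2: Calculate sqrt(E/rho).
sqrt(130e9 / 3100) = 6475.76 m/s
Step 3: Compute f0.
f0 = 0.162 * 6e-6 / (444e-6)^2 * 6475.76 = 31929.4 Hz = 31.93 kHz


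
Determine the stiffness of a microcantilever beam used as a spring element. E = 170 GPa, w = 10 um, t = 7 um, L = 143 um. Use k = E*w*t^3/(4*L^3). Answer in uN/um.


Step 1: Convert E to consistent units (1 GPa = 1000 uN/um^2).
E = 170 GPa = 170000 uN/um^2
Step 2: Compute t^3 = 7^3 = 343
Step 3: Compute L^3 = 143^3 = 2924207
Step 4: k = 170000 * 10 * 343 / (4 * 2924207)
k = 49.8511 uN/um


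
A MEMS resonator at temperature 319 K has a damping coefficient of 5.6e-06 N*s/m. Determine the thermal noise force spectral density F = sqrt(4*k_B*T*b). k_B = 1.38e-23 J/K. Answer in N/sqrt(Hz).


Step 1: Compute 4 * k_B * T * b
= 4 * 1.38e-23 * 319 * 5.6e-06
= 9.8609e-26 N^2/Hz
Step 2: F_noise = sqrt(9.8609e-26)
F_noise = 3.14e-13 N/sqrt(Hz)


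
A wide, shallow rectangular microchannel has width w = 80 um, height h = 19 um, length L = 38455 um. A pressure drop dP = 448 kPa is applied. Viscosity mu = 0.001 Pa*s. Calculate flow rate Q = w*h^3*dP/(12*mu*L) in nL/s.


Step 1: Convert all dimensions to SI (meters).
w = 80e-6 m, h = 19e-6 m, L = 38455e-6 m, dP = 448e3 Pa
Step 2: Q = w * h^3 * dP / (12 * mu * L)
Q = 80e-6 * (19e-6)^3 * 448e3 / (12 * 0.001 * 38455e-6) = 5.3271477e-10 m^3/s
Step 3: Convert Q from m^3/s to nL/s (1 m^3 = 1e12 nL, so multiply by 1e12).
Q = 532.715 nL/s


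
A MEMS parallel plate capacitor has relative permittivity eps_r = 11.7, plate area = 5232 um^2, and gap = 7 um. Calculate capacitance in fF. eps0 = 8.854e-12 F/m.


Step 1: Convert area to m^2: A = 5232e-12 m^2
Step 2: Convert gap to m: d = 7e-6 m
Step 3: C = eps0 * eps_r * A / d
C = 8.854e-12 * 11.7 * 5232e-12 / 7e-6
Step 4: Convert to fF (multiply by 1e15).
C = 77.43 fF


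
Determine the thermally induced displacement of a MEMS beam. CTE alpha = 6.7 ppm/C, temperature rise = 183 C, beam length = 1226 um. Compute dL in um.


Step 1: Convert CTE: alpha = 6.7 ppm/C = 6.7e-6 /C
Step 2: dL = 6.7e-6 * 183 * 1226
dL = 1.5032 um


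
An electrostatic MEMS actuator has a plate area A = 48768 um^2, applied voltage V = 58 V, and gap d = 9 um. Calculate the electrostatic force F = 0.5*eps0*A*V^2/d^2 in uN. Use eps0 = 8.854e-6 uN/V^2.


Step 1: Identify parameters.
eps0 = 8.854e-6 uN/V^2, A = 48768 um^2, V = 58 V, d = 9 um
Step 2: Compute V^2 = 58^2 = 3364
Step 3: Compute d^2 = 9^2 = 81
Step 4: F = 0.5 * 8.854e-6 * 48768 * 3364 / 81
F = 8.966 uN


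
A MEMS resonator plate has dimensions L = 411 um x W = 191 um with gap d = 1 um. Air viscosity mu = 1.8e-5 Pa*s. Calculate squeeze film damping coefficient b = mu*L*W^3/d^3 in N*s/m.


Step 1: Convert to SI.
L = 411e-6 m, W = 191e-6 m, d = 1e-6 m
Step 2: W^3 = (191e-6)^3 = 6.97e-12 m^3
Step 3: d^3 = (1e-6)^3 = 1.00e-18 m^3
Step 4: b = 1.8e-5 * 411e-6 * 6.97e-12 / 1.00e-18
b = 5.15e-02 N*s/m


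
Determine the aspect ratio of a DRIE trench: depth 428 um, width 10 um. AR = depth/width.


Step 1: AR = depth / width
Step 2: AR = 428 / 10
AR = 42.8


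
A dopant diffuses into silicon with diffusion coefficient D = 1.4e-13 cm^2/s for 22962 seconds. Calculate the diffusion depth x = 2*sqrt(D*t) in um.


Step 1: Compute D*t = 1.4e-13 * 22962 = 3.21468e-09 cm^2
Step 2: sqrt(D*t) = 5.66981e-05 cm
Step 3: x = 2 * 5.66981e-05 cm = 1.133962e-04 cm
Step 4: Convert to um (1 cm = 1e4 um): x = 1.134 um


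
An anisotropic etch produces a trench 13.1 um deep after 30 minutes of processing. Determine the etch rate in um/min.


Step 1: Etch rate = depth / time
Step 2: rate = 13.1 / 30
rate = 0.437 um/min
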